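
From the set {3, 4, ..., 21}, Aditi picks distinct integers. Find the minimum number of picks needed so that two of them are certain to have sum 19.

Two chosen integers sum to 19 exactly when both halves of some pair {x, 19−x} with 3 ≤ x ≤ 19−x ≤ 16 are chosen — 7 such pairs.
The remaining 5 elements (those with no distinct partner in range) can never complete a 19-sum, so the worst case takes all of them and one from each pair: 5 + 7 = 12.
Pigeonhole: the 13th integer has to be the second member of some pair, so 12 + 1 = 13.

13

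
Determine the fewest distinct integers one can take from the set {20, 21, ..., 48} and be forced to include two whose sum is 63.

18

Group the elements by complementary pair {x, 63−x}: {20,43}, {21,42}, {22,41}, …, giving 12 two-element pairs and 5 integers whose partner 63−x falls outside [20,48].
Treating each of those 17 groups as a pigeonhole, one can pick one integer per group — 17 integers — with no two summing to 63.
The 18th integer lands in an occupied pair, forcing a sum of 63.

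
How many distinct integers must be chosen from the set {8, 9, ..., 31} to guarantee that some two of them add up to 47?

17

Two chosen integers sum to 47 exactly when both halves of some pair {x, 47−x} with 16 ≤ x ≤ 47−x ≤ 31 are chosen — 8 such pairs.
The remaining 8 elements (those with no distinct partner in range) can never complete a 47-sum, so the worst case takes all of them and one from each pair: 8 + 8 = 16.
The 17th integer has to be the second member of some pair, so 16 + 1 = 17.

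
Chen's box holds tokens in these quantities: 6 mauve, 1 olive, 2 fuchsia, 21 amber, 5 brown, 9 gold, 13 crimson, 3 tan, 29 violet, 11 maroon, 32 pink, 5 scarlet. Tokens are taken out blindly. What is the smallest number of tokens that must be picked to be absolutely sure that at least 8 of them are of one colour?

65

By pigeonhole, the 12 colours are the holes; the tokens drawn are the pigeons.
To avoid 8 of any one colour, the worst case takes at most 7 of each colour, or every token of a colour that has fewer than 7.
That gives 6 + 1 + 2 + 7 + 5 + 7 + 7 + 3 + 7 + 7 + 7 + 5 = 64 tokens with no colour reaching 8.
The next token forces some colour to 8, so 64 + 1 = 65.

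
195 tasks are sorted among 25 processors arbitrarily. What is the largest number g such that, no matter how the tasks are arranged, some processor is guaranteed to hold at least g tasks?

The 25 processors are the holes and the 195 tasks are the pigeons.
If every processor held at most 7 tasks, the total would be at most 25 × 7 = 175, which is less than 195.
So some processor holds at least ⌈195/25⌉ = 8 tasks.

8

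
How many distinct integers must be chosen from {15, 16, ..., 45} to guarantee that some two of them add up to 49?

22

A set avoiding the sum 49 can contain at most one of each pair {x, 49−x}, plus the 11 elements whose complement lies outside the range.
The integers 25, …, 45 (21 of them) are such a set: any two sum to at least 25+26 = 51 > 49.
Any 22nd integer completes one of the 10 pairs, so 22 choices force a sum of 49.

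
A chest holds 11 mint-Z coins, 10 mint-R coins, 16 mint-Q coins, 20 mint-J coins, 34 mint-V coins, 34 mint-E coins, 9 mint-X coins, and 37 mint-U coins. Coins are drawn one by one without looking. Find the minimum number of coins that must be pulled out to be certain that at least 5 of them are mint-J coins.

156

In the worst case for collecting mint-J coins, every non-mint-J coin comes out first.
There are 11 + 10 + 16 + 34 + 34 + 9 + 37 = 151 non-mint-J coins altogether.
After those, each further coin must be mint-J, so 151 + 5 = 156 draws guarantee 5 mint-J coins.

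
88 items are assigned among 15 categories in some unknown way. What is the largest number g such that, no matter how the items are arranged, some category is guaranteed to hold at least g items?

By the pigeonhole principle, the 15 categories are the holes and the 88 items are the pigeons.
If every category held at most 5 items, the total would be at most 15 × 5 = 75, which is less than 88.
So some category holds at least ⌈88/15⌉ = 6 items.

6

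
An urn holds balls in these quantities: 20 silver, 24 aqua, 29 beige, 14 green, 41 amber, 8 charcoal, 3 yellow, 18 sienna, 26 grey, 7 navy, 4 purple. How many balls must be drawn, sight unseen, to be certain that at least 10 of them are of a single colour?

Pigeonhole: put each drawn ball into a box by colour. The largest draw with every box below 10 takes min(count, 9) from each colour; colours with fewer than 9 contribute all they have.
Σ min(cᵢ, 9) = 9 + 9 + 9 + 9 + 9 + 8 + 3 + 9 + 9 + 7 + 4 = 85.
Draw number 85 + 1 = 86 must push one box to 10.

86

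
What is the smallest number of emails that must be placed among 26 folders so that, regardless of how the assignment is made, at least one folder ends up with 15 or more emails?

With 364 emails one could put exactly 14 in each of the 26 folders, and no folder would reach 15.
Pigeonhole: one more email must land in a folder that already has 14, giving it 15.
So 26 × 14 + 1 = 365 emails are required.

365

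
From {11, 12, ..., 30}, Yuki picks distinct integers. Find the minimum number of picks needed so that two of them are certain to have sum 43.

12

Group the elements by complementary pair {x, 43−x}: {13,30}, {14,29}, {15,28}, …, giving 9 two-element pairs and 2 integers whose partner 43−x falls outside [11,30].
Treating each of those 11 groups as a pigeonhole, one can pick one integer per group — 11 integers — with no two summing to 43.
The 12th integer lands in an occupied pair, forcing a sum of 43.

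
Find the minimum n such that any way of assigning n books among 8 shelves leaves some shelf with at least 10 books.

With 72 books one could put exactly 9 in each of the 8 shelves, and no shelf would reach 10.
By pigeonhole, one more book must land in a shelf that already has 9, giving it 10.
So 8 × 9 + 1 = 73 books are required.

73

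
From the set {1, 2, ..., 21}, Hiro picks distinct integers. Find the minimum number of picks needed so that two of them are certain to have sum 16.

15

A set avoiding the sum 16 can contain at most one of each pair {x, 16−x}, plus the 7 elements whose complement lies outside the range or equal to its own complement.
The integers 8, …, 21 (14 of them) are such a set: any two sum to at least 8+9 = 17 > 16.
By the pigeonhole principle, any 15th integer completes one of the 7 pairs, so 15 choices force a sum of 16.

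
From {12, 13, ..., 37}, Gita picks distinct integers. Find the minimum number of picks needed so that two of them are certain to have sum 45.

A set avoiding the sum 45 can contain at most one of each pair {x, 45−x}, plus the 4 elements whose complement lies outside the range.
The integers 23, …, 37 (15 of them) are such a set: any two sum to at least 23+24 = 47 > 45.
By pigeonhole, any 16th integer completes one of the 11 pairs, so 16 choices force a sum of 45.

16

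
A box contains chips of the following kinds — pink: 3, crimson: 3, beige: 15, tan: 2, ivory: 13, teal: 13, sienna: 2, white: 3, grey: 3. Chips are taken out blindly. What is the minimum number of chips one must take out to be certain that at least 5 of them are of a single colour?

Put each drawn chip into a box by colour. The largest draw with every box below 5 takes min(count, 4) from each colour; colours with fewer than 4 contribute all they have.
Σ min(cᵢ, 4) = 3 + 3 + 4 + 2 + 4 + 4 + 2 + 3 + 3 = 28.
Draw number 28 + 1 = 29 must push one box to 5.

29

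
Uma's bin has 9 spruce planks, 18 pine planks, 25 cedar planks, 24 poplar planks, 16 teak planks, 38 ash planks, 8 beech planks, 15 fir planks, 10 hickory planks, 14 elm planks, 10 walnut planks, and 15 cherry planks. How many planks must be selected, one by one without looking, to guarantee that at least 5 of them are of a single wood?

49

By the pigeonhole principle, put each drawn plank into a box by wood. The largest draw with every box below 5 takes min(count, 4) from each wood.
Σ min(cᵢ, 4) = 4 + 4 + 4 + 4 + 4 + 4 + 4 + 4 + 4 + 4 + 4 + 4 = 48.
Draw number 48 + 1 = 49 must push one box to 5.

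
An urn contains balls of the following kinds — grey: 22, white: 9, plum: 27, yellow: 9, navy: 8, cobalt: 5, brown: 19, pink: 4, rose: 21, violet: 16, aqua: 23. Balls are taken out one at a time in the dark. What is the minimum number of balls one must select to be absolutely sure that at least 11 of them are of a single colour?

Pigeonhole: the 11 colours are the holes; the balls drawn are the pigeons.
To avoid 11 of any one colour, the worst case takes at most 10 of each colour, or every ball of a colour that has fewer than 10.
That gives 10 + 9 + 10 + 9 + 8 + 5 + 10 + 4 + 10 + 10 + 10 = 95 balls with no colour reaching 11.
The next ball forces some colour to 11, so 95 + 1 = 96.

96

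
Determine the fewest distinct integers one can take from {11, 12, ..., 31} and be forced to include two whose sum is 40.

Two chosen integers sum to 40 exactly when both halves of some pair {x, 40−x} with 11 ≤ x ≤ 40−x ≤ 29 are chosen — 9 such pairs.
The remaining 3 elements (those with no distinct partner in range) can never complete a 40-sum, so the worst case takes all of them and one from each pair: 3 + 9 = 12.
Pigeonhole: the 13th integer has to be the second member of some pair, so 12 + 1 = 13.

13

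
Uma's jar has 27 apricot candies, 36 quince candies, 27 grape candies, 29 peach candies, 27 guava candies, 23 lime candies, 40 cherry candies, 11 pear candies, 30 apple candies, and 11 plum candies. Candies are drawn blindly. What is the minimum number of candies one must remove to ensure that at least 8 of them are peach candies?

In the worst case for collecting peach candies, every non-peach candy comes out first.
There are 27 + 36 + 27 + 27 + 23 + 40 + 11 + 30 + 11 = 232 non-peach candies altogether.
After those, each further candy must be peach, so 232 + 8 = 240 draws guarantee 8 peach candies.

240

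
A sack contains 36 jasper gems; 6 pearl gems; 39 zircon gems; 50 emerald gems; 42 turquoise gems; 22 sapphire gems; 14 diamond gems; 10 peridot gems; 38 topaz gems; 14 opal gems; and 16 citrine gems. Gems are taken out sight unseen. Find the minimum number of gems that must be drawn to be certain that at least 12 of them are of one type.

By pigeonhole, put each drawn gem into a box by type. The largest draw with every box below 12 takes min(count, 11) from each type; types with fewer than 11 contribute all they have.
Σ min(cᵢ, 11) = 11 + 6 + 11 + 11 + 11 + 11 + 11 + 10 + 11 + 11 + 11 = 115.
Draw number 115 + 1 = 116 must push one box to 12.

116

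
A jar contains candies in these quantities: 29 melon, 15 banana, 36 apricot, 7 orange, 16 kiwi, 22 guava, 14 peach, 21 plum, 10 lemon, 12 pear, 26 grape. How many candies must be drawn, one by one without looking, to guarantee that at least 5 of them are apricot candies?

177

In the worst case for collecting apricot candies, every non-apricot candy comes out first.
There are 29 + 15 + 7 + 16 + 22 + 14 + 21 + 10 + 12 + 26 = 172 non-apricot candies altogether.
After those, each further candy must be apricot, so 172 + 5 = 177 draws guarantee 5 apricot candies.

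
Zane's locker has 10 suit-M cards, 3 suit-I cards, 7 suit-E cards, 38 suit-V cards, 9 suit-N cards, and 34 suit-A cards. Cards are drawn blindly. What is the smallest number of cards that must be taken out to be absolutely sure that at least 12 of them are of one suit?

Put each drawn card into a box by suit. The largest draw with every box below 12 takes min(count, 11) from each suit; suits with fewer than 11 contribute all they have.
Σ min(cᵢ, 11) = 10 + 3 + 7 + 11 + 9 + 11 = 51.
Draw number 51 + 1 = 52 must push one box to 12.

52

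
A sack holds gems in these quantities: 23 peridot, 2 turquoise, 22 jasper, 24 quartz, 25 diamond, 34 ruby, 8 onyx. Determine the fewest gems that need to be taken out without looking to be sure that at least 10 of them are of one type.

56

Put each drawn gem into a box by type. The largest draw with every box below 10 takes min(count, 9) from each type; types with fewer than 9 contribute all they have.
Σ min(cᵢ, 9) = 9 + 2 + 9 + 9 + 9 + 9 + 8 = 55.
Draw number 55 + 1 = 56 must push one box to 10.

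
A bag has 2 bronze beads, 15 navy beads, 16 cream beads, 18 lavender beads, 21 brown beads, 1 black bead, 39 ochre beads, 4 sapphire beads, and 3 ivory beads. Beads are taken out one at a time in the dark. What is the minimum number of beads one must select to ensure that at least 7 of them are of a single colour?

By the pigeonhole principle, put each drawn bead into a box by colour. The largest draw with every box below 7 takes min(count, 6) from each colour; colours with fewer than 6 contribute all they have.
Σ min(cᵢ, 6) = 2 + 6 + 6 + 6 + 6 + 1 + 6 + 4 + 3 = 40.
Draw number 40 + 1 = 41 must push one box to 7.

41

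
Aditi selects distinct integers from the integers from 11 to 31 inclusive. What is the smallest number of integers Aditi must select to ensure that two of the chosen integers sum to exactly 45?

13

Two chosen integers sum to 45 exactly when both halves of some pair {x, 45−x} with 14 ≤ x ≤ 45−x ≤ 31 are chosen — 9 such pairs.
The remaining 3 elements (those with no distinct partner in range) can never complete a 45-sum, so the worst case takes all of them and one from each pair: 3 + 9 = 12.
By the pigeonhole principle, the 13th integer has to be the second member of some pair, so 12 + 1 = 13.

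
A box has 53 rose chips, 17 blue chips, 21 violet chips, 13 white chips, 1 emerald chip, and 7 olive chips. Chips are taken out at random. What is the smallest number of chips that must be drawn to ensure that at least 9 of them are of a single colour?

41

By pigeonhole, put each drawn chip into a box by colour. The largest draw with every box below 9 takes min(count, 8) from each colour; colours with fewer than 8 contribute all they have.
Σ min(cᵢ, 8) = 8 + 8 + 8 + 8 + 1 + 7 = 40.
Draw number 40 + 1 = 41 must push one box to 9.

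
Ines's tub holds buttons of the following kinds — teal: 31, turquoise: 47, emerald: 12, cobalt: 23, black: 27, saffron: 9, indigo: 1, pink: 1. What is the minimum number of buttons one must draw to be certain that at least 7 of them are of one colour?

An adversary could hand out at most 6 buttons per colour (indigo, pink run out sooner): 6 + 6 + 6 + 6 + 6 + 6 + 1 + 1 = 38 buttons and still no colour has 7.
One more button lands in a colour already at 6, so 39 draws are enough and 38 are not.

39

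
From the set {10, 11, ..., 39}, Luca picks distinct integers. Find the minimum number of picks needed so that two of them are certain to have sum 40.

21

A set avoiding the sum 40 can contain at most one of each pair {x, 40−x}, plus the 10 elements whose complement lies outside the range or equal to its own complement.
The integers 20, …, 39 (20 of them) are such a set: any two sum to at least 20+21 = 41 > 40.
Pigeonhole: any 21st integer completes one of the 10 pairs, so 21 choices force a sum of 40.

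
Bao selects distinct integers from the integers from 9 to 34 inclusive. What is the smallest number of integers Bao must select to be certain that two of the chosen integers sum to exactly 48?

Group the elements by complementary pair {x, 48−x}: {14,34}, {15,33}, {16,32}, …, giving 10 two-element pairs, the single value 24 (it cannot pair with itself since the integers are distinct), and 5 integers whose partner 48−x falls outside [9,34].
By the pigeonhole principle, treating each of those 16 groups as a pigeonhole, one can pick one integer per group — 16 integers — with no two summing to 48.
The 17th integer lands in an occupied pair, forcing a sum of 48.

17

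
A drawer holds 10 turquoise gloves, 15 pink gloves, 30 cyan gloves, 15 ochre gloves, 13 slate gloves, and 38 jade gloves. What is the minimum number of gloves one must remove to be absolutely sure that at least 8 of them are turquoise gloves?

119

In the worst case for collecting turquoise gloves, every non-turquoise glove comes out first.
There are 15 + 30 + 15 + 13 + 38 = 111 non-turquoise gloves altogether.
After those, each further glove must be turquoise, so 111 + 8 = 119 draws guarantee 8 turquoise gloves.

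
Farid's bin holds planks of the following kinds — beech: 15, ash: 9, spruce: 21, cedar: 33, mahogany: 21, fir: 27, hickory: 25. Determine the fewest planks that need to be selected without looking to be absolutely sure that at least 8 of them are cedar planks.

126

In the worst case for collecting cedar planks, every non-cedar plank comes out first.
There are 15 + 9 + 21 + 21 + 27 + 25 = 118 non-cedar planks altogether.
After those, each further plank must be cedar, so 118 + 8 = 126 draws guarantee 8 cedar planks.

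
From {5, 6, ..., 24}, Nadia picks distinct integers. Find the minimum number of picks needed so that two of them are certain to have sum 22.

Group the elements by complementary pair {x, 22−x}: {5,17}, {6,16}, {7,15}, …, giving 6 two-element pairs, the single value 11 (it cannot pair with itself since the integers are distinct), and 7 integers whose partner 22−x falls outside [5,24].
Treating each of those 14 groups as a pigeonhole, one can pick one integer per group — 14 integers — with no two summing to 22.
The 15th integer lands in an occupied pair, forcing a sum of 22.

15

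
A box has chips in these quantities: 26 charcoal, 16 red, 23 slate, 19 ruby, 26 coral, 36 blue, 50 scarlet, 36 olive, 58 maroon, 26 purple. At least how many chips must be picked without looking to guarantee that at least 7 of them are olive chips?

In the worst case for collecting olive chips, every non-olive chip comes out first.
There are 26 + 16 + 23 + 19 + 26 + 36 + 50 + 58 + 26 = 280 non-olive chips altogether.
After those, each further chip must be olive, so 280 + 7 = 287 draws guarantee 7 olive chips.

287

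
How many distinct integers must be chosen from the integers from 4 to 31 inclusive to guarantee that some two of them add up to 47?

Two chosen integers sum to 47 exactly when both halves of some pair {x, 47−x} with 16 ≤ x ≤ 47−x ≤ 31 are chosen — 8 such pairs.
The remaining 12 elements (those with no distinct partner in range) can never complete a 47-sum, so the worst case takes all of them and one from each pair: 12 + 8 = 20.
The 21st integer has to be the second member of some pair, so 20 + 1 = 21.

21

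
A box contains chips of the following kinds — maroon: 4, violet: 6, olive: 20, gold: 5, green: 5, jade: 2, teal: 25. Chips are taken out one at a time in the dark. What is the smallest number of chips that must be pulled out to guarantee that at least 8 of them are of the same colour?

The 7 colours are the holes; the chips drawn are the pigeons.
To avoid 8 of any one colour, the worst case takes at most 7 of each colour, or every chip of a colour that has fewer than 7.
That gives 4 + 6 + 7 + 5 + 5 + 2 + 7 = 36 chips with no colour reaching 8.
The next chip forces some colour to 8, so 36 + 1 = 37.

37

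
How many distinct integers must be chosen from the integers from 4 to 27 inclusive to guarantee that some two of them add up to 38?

Group the elements by complementary pair {x, 38−x}: {11,27}, {12,26}, {13,25}, …, giving 8 two-element pairs, the single value 19 (it cannot pair with itself since the integers are distinct), and 7 integers whose partner 38−x falls outside [4,27].
By pigeonhole, treating each of those 16 groups as a pigeonhole, one can pick one integer per group — 16 integers — with no two summing to 38.
The 17th integer lands in an occupied pair, forcing a sum of 38.

17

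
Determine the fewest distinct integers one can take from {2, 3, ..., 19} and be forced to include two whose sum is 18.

12

Group the elements by complementary pair {x, 18−x}: {2,16}, {3,15}, {4,14}, …, giving 7 two-element pairs, the single value 9 (it cannot pair with itself since the integers are distinct), and 3 integers whose partner 18−x falls outside [2,19].
Treating each of those 11 groups as a pigeonhole, one can pick one integer per group — 11 integers — with no two summing to 18.
The 12th integer lands in an occupied pair, forcing a sum of 18.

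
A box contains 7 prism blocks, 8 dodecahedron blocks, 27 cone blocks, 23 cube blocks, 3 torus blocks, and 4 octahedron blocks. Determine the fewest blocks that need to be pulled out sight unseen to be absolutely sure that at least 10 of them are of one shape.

41

The 6 shapes are the holes; the blocks drawn are the pigeons.
To avoid 10 of any one shape, the worst case takes at most 9 of each shape, or every block of a shape that has fewer than 9.
That gives 7 + 8 + 9 + 9 + 3 + 4 = 40 blocks with no shape reaching 10.
The next block forces some shape to 10, so 40 + 1 = 41.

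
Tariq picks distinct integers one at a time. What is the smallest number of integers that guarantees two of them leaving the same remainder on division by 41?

42

The 41 residue classes mod 41 are the pigeonholes.
With 41 integers one could put 1 in each residue class and have no class reach 2.
The 42nd integer pushes some class to 2, so 41·1 + 1 = 42.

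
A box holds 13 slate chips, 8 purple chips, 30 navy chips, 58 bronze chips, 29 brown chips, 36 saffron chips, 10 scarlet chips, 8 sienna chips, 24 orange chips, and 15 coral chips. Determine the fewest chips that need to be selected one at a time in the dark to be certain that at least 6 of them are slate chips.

224

In the worst case for collecting slate chips, every non-slate chip comes out first.
There are 8 + 30 + 58 + 29 + 36 + 10 + 8 + 24 + 15 = 218 non-slate chips altogether.
After those, each further chip must be slate, so 218 + 6 = 224 draws guarantee 6 slate chips.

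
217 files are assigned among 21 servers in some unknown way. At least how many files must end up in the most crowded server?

11

The 21 servers are the holes and the 217 files are the pigeons.
If every server held at most 10 files, the total would be at most 21 × 10 = 210, which is less than 217.
So some server holds at least ⌈217/21⌉ = 11 files.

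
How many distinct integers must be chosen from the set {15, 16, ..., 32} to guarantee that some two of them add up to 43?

12

Two chosen integers sum to 43 exactly when both halves of some pair {x, 43−x} with 15 ≤ x ≤ 43−x ≤ 28 are chosen — 7 such pairs.
The remaining 4 elements (those with no distinct partner in range) can never complete a 43-sum, so the worst case takes all of them and one from each pair: 4 + 7 = 11.
By pigeonhole, the 12th integer has to be the second member of some pair, so 11 + 1 = 12.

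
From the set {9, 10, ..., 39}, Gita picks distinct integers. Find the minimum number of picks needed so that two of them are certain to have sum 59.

Two chosen integers sum to 59 exactly when both halves of some pair {x, 59−x} with 20 ≤ x ≤ 59−x ≤ 39 are chosen — 10 such pairs.
The remaining 11 elements (those with no distinct partner in range) can never complete a 59-sum, so the worst case takes all of them and one from each pair: 11 + 10 = 21.
The 22nd integer has to be the second member of some pair, so 21 + 1 = 22.

22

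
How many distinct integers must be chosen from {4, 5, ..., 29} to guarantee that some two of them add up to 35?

Two chosen integers sum to 35 exactly when both halves of some pair {x, 35−x} with 6 ≤ x ≤ 35−x ≤ 29 are chosen — 12 such pairs.
The remaining 2 elements (those with no distinct partner in range) can never complete a 35-sum, so the worst case takes all of them and one from each pair: 2 + 12 = 14.
By the pigeonhole principle, the 15th integer has to be the second member of some pair, so 14 + 1 = 15.

15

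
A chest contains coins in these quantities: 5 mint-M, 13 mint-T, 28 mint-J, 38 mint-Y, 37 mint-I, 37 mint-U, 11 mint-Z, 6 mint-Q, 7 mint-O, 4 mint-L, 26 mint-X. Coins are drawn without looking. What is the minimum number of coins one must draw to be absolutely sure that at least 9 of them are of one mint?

79

Pigeonhole: the 11 mints are the holes; the coins drawn are the pigeons.
To avoid 9 of any one mint, the worst case takes at most 8 of each mint, or every coin of a mint that has fewer than 8.
That gives 5 + 8 + 8 + 8 + 8 + 8 + 8 + 6 + 7 + 4 + 8 = 78 coins with no mint reaching 9.
The next coin forces some mint to 9, so 78 + 1 = 79.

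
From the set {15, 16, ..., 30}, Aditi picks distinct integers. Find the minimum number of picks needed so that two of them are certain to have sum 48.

Group the elements by complementary pair {x, 48−x}: {18,30}, {19,29}, {20,28}, …, giving 6 two-element pairs, the single value 24 (it cannot pair with itself since the integers are distinct), and 3 integers whose partner 48−x falls outside [15,30].
Treating each of those 10 groups as a pigeonhole, one can pick one integer per group — 10 integers — with no two summing to 48.
The 11th integer lands in an occupied pair, forcing a sum of 48.

11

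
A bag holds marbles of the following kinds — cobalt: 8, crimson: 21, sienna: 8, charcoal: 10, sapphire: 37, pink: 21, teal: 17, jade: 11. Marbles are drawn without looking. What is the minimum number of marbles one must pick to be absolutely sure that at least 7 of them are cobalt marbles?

In the worst case for collecting cobalt marbles, every non-cobalt marble comes out first.
There are 21 + 8 + 10 + 37 + 21 + 17 + 11 = 125 non-cobalt marbles altogether.
After those, each further marble must be cobalt, so 125 + 7 = 132 draws guarantee 7 cobalt marbles.

132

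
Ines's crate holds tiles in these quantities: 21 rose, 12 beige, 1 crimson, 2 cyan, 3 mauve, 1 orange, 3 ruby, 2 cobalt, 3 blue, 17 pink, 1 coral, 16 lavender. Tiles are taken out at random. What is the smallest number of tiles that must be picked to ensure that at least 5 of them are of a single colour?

33

By pigeonhole, put each drawn tile into a box by colour. The largest draw with every box below 5 takes min(count, 4) from each colour; colours with fewer than 4 contribute all they have.
Σ min(cᵢ, 4) = 4 + 4 + 1 + 2 + 3 + 1 + 3 + 2 + 3 + 4 + 1 + 4 = 32.
Draw number 32 + 1 = 33 must push one box to 5.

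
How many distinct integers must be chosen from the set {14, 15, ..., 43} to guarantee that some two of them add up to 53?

18

A set avoiding the sum 53 can contain at most one of each pair {x, 53−x}, plus the 4 elements whose complement lies outside the range.
The integers 27, …, 43 (17 of them) are such a set: any two sum to at least 27+28 = 55 > 53.
Any 18th integer completes one of the 13 pairs, so 18 choices force a sum of 53.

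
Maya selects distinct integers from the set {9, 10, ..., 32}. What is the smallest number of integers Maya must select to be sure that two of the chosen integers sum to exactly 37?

A set avoiding the sum 37 can contain at most one of each pair {x, 37−x}, plus the 4 elements whose complement lies outside the range.
The integers 19, …, 32 (14 of them) are such a set: any two sum to at least 19+20 = 39 > 37.
Any 15th integer completes one of the 10 pairs, so 15 choices force a sum of 37.

15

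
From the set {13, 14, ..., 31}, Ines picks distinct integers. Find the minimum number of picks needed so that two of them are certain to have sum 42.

Two chosen integers sum to 42 exactly when both halves of some pair {x, 42−x} with 13 ≤ x ≤ 42−x ≤ 29 are chosen — 8 such pairs.
The remaining 3 elements (those with no distinct partner in range) can never complete a 42-sum, so the worst case takes all of them and one from each pair: 3 + 8 = 11.
The 12th integer has to be the second member of some pair, so 11 + 1 = 12.

12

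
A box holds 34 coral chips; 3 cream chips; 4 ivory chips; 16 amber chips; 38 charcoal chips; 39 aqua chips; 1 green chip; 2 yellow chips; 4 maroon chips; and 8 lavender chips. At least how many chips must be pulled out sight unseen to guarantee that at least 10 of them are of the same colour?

An adversary could hand out at most 9 chips per colour (6 colours run out sooner): 9 + 3 + 4 + 9 + 9 + 9 + 1 + 2 + 4 + 8 = 58 chips and still no colour has 10.
By pigeonhole, one more chip lands in a colour already at 9, so 59 draws are enough and 58 are not.

59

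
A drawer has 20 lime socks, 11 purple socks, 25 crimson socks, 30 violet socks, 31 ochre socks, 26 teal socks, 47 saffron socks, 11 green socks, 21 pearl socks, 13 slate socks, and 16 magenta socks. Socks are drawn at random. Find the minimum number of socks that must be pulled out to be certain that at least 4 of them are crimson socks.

In the worst case for collecting crimson socks, every non-crimson sock comes out first.
There are 20 + 11 + 30 + 31 + 26 + 47 + 11 + 21 + 13 + 16 = 226 non-crimson socks altogether.
After those, each further sock must be crimson, so 226 + 4 = 230 draws guarantee 4 crimson socks.

230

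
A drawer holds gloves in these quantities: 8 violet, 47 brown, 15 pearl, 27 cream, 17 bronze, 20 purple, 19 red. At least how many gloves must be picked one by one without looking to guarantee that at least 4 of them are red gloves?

138

In the worst case for collecting red gloves, every non-red glove comes out first.
There are 8 + 47 + 15 + 27 + 17 + 20 = 134 non-red gloves altogether.
After those, each further glove must be red, so 134 + 4 = 138 draws guarantee 4 red gloves.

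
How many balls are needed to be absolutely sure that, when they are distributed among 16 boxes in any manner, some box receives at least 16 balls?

With 240 balls one could put exactly 15 in each of the 16 boxes, and no box would reach 16.
By pigeonhole, one more ball must land in a box that already has 15, giving it 16.
So 16 × 15 + 1 = 241 balls are required.

241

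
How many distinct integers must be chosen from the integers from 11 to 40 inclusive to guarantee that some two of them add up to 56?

19

Two chosen integers sum to 56 exactly when both halves of some pair {x, 56−x} with 16 ≤ x ≤ 56−x ≤ 40 are chosen — 12 such pairs.
The remaining 6 elements (those with no distinct partner in range) can never complete a 56-sum, so the worst case takes all of them and one from each pair: 6 + 12 = 18.
The 19th integer has to be the second member of some pair, so 18 + 1 = 19.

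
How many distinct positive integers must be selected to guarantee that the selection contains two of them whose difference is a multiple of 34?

35

Integers whose pairwise differences are multiples of 34 are exactly those sharing a remainder mod 34. The 34 residue classes mod 34 are the pigeonholes.
With 34 integers one could put 1 in each residue class and have no class reach 2.
The 35th integer pushes some class to 2, so 34·1 + 1 = 35.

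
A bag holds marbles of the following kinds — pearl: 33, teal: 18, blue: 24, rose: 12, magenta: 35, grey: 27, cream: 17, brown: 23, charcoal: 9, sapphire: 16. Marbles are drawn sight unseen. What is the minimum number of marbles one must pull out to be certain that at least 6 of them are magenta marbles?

185

In the worst case for collecting magenta marbles, every non-magenta marble comes out first.
There are 33 + 18 + 24 + 12 + 27 + 17 + 23 + 9 + 16 = 179 non-magenta marbles altogether.
After those, each further marble must be magenta, so 179 + 6 = 185 draws guarantee 6 magenta marbles.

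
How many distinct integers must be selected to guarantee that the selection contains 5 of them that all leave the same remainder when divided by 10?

By the pigeonhole principle, the 10 residue classes mod 10 are the pigeonholes.
With 40 integers one could put 4 in each residue class and have no class reach 5.
The 41st integer pushes some class to 5, so 10·4 + 1 = 41.

41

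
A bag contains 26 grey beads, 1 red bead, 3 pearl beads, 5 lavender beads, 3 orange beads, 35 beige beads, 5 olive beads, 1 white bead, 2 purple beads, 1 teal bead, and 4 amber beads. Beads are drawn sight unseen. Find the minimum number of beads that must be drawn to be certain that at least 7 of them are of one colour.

38

An adversary could hand out at most 6 beads per colour (9 colours run out sooner): 6 + 1 + 3 + 5 + 3 + 6 + 5 + 1 + 2 + 1 + 4 = 37 beads and still no colour has 7.
One more bead lands in a colour already at 6, so 38 draws are enough and 37 are not.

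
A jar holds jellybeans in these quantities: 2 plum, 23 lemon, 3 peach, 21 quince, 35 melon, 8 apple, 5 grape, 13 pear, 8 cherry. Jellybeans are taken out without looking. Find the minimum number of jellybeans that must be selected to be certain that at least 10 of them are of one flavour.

63

By the pigeonhole principle, put each drawn jellybean into a box by flavour. The largest draw with every box below 10 takes min(count, 9) from each flavour; flavours with fewer than 9 contribute all they have.
Σ min(cᵢ, 9) = 2 + 9 + 3 + 9 + 9 + 8 + 5 + 9 + 8 = 62.
Draw number 62 + 1 = 63 must push one box to 10.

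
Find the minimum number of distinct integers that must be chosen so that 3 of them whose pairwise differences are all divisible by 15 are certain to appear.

31

Integers whose pairwise differences are multiples of 15 are exactly those sharing a remainder mod 15. The 15 residue classes mod 15 are the pigeonholes.
With 30 integers one could put 2 in each residue class and have no class reach 3.
The 31st integer pushes some class to 3, so 15·2 + 1 = 31.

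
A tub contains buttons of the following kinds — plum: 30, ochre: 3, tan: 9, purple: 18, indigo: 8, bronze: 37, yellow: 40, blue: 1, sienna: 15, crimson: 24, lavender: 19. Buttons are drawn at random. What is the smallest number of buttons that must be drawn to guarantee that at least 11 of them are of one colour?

The 11 colours are the holes; the buttons drawn are the pigeons.
To avoid 11 of any one colour, the worst case takes at most 10 of each colour, or every button of a colour that has fewer than 10.
That gives 10 + 3 + 9 + 10 + 8 + 10 + 10 + 1 + 10 + 10 + 10 = 91 buttons with no colour reaching 11.
The next button forces some colour to 11, so 91 + 1 = 92.

92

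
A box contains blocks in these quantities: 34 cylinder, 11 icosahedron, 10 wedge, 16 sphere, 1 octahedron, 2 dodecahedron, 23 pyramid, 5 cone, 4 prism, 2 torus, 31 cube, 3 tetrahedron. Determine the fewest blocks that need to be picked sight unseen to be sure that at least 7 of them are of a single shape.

54

Pigeonhole: put each drawn block into a box by shape. The largest draw with every box below 7 takes min(count, 6) from each shape; shapes with fewer than 6 contribute all they have.
Σ min(cᵢ, 6) = 6 + 6 + 6 + 6 + 1 + 2 + 6 + 5 + 4 + 2 + 6 + 3 = 53.
Draw number 53 + 1 = 54 must push one box to 7.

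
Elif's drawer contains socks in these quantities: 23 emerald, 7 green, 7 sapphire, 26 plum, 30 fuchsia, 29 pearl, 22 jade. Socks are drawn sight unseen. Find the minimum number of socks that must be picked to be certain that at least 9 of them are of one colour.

55

By pigeonhole, put each drawn sock into a box by colour. The largest draw with every box below 9 takes min(count, 8) from each colour; colours with fewer than 8 contribute all they have.
Σ min(cᵢ, 8) = 8 + 7 + 7 + 8 + 8 + 8 + 8 = 54.
Draw number 54 + 1 = 55 must push one box to 9.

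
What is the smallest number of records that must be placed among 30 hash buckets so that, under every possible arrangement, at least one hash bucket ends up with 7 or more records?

181

With 180 records one could put exactly 6 in each of the 30 hash buckets, and no hash bucket would reach 7.
One more record must land in a hash bucket that already has 6, giving it 7.
So 30 × 6 + 1 = 181 records are required.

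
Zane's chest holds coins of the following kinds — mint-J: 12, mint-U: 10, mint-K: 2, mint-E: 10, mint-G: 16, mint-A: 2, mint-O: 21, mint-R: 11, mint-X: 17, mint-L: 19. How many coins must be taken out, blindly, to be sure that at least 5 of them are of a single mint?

37

The 10 mints are the holes; the coins drawn are the pigeons.
To avoid 5 of any one mint, the worst case takes at most 4 of each mint, or every coin of a mint that has fewer than 4.
That gives 4 + 4 + 2 + 4 + 4 + 2 + 4 + 4 + 4 + 4 = 36 coins with no mint reaching 5.
The next coin forces some mint to 5, so 36 + 1 = 37.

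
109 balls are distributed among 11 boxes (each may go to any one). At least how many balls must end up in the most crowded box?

The 11 boxes are the holes and the 109 balls are the pigeons.
If every box held at most 9 balls, the total would be at most 11 × 9 = 99, which is less than 109.
So some box holds at least ⌈109/11⌉ = 10 balls.

10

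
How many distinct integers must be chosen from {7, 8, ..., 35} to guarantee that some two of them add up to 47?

Group the elements by complementary pair {x, 47−x}: {12,35}, {13,34}, {14,33}, …, giving 12 two-element pairs and 5 integers whose partner 47−x falls outside [7,35].
By pigeonhole, treating each of those 17 groups as a pigeonhole, one can pick one integer per group — 17 integers — with no two summing to 47.
The 18th integer lands in an occupied pair, forcing a sum of 47.

18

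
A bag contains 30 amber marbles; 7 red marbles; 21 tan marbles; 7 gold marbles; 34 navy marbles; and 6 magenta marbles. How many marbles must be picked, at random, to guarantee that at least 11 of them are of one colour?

The 6 colours are the holes; the marbles drawn are the pigeons.
To avoid 11 of any one colour, the worst case takes at most 10 of each colour, or every marble of a colour that has fewer than 10.
That gives 10 + 7 + 10 + 7 + 10 + 6 = 50 marbles with no colour reaching 11.
The next marble forces some colour to 11, so 50 + 1 = 51.

51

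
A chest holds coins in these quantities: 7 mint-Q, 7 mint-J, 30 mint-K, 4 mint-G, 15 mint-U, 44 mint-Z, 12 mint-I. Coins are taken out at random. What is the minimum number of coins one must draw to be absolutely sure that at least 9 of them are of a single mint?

51

By pigeonhole, put each drawn coin into a box by mint. The largest draw with every box below 9 takes min(count, 8) from each mint; mints with fewer than 8 contribute all they have.
Σ min(cᵢ, 8) = 7 + 7 + 8 + 4 + 8 + 8 + 8 = 50.
Draw number 50 + 1 = 51 must push one box to 9.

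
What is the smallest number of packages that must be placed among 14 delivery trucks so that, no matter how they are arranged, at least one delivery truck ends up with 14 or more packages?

With 182 packages one could put exactly 13 in each of the 14 delivery trucks, and no delivery truck would reach 14.
Pigeonhole: one more package must land in a delivery truck that already has 13, giving it 14.
So 14 × 13 + 1 = 183 packages are required.

183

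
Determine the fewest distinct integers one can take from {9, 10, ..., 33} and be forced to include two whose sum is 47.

16

Group the elements by complementary pair {x, 47−x}: {14,33}, {15,32}, {16,31}, …, giving 10 two-element pairs and 5 integers whose partner 47−x falls outside [9,33].
By pigeonhole, treating each of those 15 groups as a pigeonhole, one can pick one integer per group — 15 integers — with no two summing to 47.
The 16th integer lands in an occupied pair, forcing a sum of 47.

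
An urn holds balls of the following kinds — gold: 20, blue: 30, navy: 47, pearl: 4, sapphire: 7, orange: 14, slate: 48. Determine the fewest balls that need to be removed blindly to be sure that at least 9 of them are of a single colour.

Put each drawn ball into a box by colour. The largest draw with every box below 9 takes min(count, 8) from each colour; colours with fewer than 8 contribute all they have.
Σ min(cᵢ, 8) = 8 + 8 + 8 + 4 + 7 + 8 + 8 = 51.
Draw number 51 + 1 = 52 must push one box to 9.

52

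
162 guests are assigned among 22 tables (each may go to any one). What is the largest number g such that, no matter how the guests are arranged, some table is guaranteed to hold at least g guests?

The 22 tables are the holes and the 162 guests are the pigeons.
If every table held at most 7 guests, the total would be at most 22 × 7 = 154, which is less than 162.
So some table holds at least ⌈162/22⌉ = 8 guests.

8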